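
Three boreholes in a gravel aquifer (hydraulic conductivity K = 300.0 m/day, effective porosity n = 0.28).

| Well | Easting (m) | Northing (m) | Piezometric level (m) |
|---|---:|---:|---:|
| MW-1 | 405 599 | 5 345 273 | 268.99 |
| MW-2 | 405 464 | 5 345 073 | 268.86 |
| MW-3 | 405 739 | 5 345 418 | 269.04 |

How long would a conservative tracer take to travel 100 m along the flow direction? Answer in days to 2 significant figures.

54 days

Taking MW-1 as reference: MW-2−MW-1 = (-135, -200, -0.13); MW-3−MW-1 = (140, 145, +0.05).
Determinant of the coordinate differences = (-135)·145 − 140·(-200) = 8425.
∂h/∂x = [(-0.13)·145 − (+0.05)·(-200)] / 8425 = -0.001050
∂h/∂y = [(-135)·(+0.05) − 140·(-0.13)] / 8425 = +0.001359
|∇h| = √(-0.001050² + 0.001359²) = 0.001717
Seepage velocity v = K·i/n = 300.0 × 0.001717 / 0.28 = 1.84 m/day.
t = 100 / 1.84 = 54.35 days.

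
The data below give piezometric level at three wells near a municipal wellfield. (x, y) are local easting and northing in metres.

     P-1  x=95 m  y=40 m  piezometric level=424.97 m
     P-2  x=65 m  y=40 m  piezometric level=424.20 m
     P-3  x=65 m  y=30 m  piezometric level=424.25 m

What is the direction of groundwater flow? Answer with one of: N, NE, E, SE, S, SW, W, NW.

Three-point gradient (reference P-1): Δ to P-2 = (-30, 0, -0.77), Δ to P-3 = (-30, -10, -0.72).
∂h/∂x = +0.02567, ∂h/∂y = -0.005000 (det = 300).
Flow = −∇h = (-0.02567 east, +0.005000 north), which points west.

W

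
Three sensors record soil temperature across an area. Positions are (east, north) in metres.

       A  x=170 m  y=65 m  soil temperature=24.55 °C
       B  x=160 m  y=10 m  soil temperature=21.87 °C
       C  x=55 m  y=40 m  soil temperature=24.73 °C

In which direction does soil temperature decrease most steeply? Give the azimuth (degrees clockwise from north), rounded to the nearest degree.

166°

Differences from A: to B (Δx, Δy, Δh) = (-10, -55, -2.68); to C = (-115, -25, +0.18).
Solve a·Δx + b·Δy = ΔT: det = (-10)·(-25) − (-115)·(-55) = -6075.
∂T/∂x = [(-2.68)·(-25) − (+0.18)·(-55)] / -6075 = -0.01266
∂T/∂y = [(-10)·(+0.18) − (-115)·(-2.68)] / -6075 = +0.05103
Steepest decrease is along −∇f: components (+0.01266 E, -0.05103 N).
Azimuth = atan2(+0.01266, -0.05103) = 166.1° ≈ 166°.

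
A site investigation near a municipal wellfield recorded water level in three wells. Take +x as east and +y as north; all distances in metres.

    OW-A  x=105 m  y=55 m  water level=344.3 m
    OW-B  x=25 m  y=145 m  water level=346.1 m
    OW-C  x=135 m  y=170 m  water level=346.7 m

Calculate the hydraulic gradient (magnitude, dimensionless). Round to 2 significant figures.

Three-point gradient (reference OW-A): Δ to OW-B = (-80, 90, +1.8), Δ to OW-C = (30, 115, +2.4).
∂h/∂x = +0.0007563, ∂h/∂y = +0.02067 (det = -11900).
|∇h| = √(0.0007563² + 0.02067²) = 0.02068

0.021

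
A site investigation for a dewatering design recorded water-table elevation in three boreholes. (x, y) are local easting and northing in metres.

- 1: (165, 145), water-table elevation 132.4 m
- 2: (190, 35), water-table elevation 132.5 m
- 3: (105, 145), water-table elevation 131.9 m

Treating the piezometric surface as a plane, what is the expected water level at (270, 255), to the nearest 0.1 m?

Differences from 1: to 2 (Δx, Δy, Δh) = (25, -110, +0.1); to 3 = (-60, 0, -0.5).
Determinant of the coordinate differences = 25·0 − (-60)·(-110) = -6600.
∂h/∂x = [(+0.1)·0 − (-0.5)·(-110)] / -6600 = +0.008333
∂h/∂y = [25·(-0.5) − (-60)·(+0.1)] / -6600 = +0.0009848
h(270, 255) = 132.4 + (+0.008333)·(105) + (+0.0009848)·(110) = 132.4 +0.875 +0.108 = 133.383 m.

133.4 m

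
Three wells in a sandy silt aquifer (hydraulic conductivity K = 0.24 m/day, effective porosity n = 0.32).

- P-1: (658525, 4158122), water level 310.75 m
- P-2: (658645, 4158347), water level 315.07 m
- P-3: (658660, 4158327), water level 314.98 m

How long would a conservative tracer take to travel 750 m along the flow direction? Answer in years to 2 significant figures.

160 years

Differences from P-1: to P-2 (Δx, Δy, Δh) = (120, 225, +4.32); to P-3 = (135, 205, +4.23).
Solve a·Δx + b·Δy = Δh: det = 120·205 − 135·225 = -5775.
∂h/∂x = [(+4.32)·205 − (+4.23)·225] / -5775 = +0.01145
∂h/∂y = [120·(+4.23) − 135·(+4.32)] / -5775 = +0.01309
|∇h| = √(0.01145² + 0.01309²) = 0.01739
Seepage velocity v = K·i/n = 0.24 × 0.01739 / 0.32 = 0.01304 m/day.
t = 750 / 0.01304 = 5.752e+04 days = 157 years.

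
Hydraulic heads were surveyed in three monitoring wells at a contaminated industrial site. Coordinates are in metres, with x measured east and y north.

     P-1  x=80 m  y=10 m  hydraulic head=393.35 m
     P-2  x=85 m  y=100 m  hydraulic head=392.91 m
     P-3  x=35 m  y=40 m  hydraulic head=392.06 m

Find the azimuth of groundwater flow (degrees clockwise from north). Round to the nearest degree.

With h = a·x + b·y + c and P-1 as origin, the differences give:
  5·a + 90·b = -0.44
  (-45)·a + 30·b = -1.29
Eliminate b (×30 and ×90, subtract): 4200·a = 102.900 → a = ∂h/∂x = +0.02450
Back-substitute: b = ∂h/∂y = -0.006250.
Flow direction (−∇h) has components (-0.02450 E, +0.006250 N).
Azimuth = atan2(E, N) = atan2(-0.02450, +0.006250) = 284.3° ≈ 284°.

284°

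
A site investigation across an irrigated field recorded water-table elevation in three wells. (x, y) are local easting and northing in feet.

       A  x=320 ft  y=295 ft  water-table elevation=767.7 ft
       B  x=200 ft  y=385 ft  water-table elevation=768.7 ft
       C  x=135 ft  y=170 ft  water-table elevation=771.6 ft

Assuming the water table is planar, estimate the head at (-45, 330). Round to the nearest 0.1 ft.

Taking A as reference: B−A = (-120, 90, +1.0); C−A = (-185, -125, +3.9).
Determinant of the coordinate differences = (-120)·(-125) − (-185)·90 = 31650.
∂h/∂x = [(+1.0)·(-125) − (+3.9)·90] / 31650 = -0.01504
∂h/∂y = [(-120)·(+3.9) − (-185)·(+1.0)] / 31650 = -0.008942
h(-45, 330) = 767.7 + (-0.01504)·(-365) + (-0.008942)·(35) = 767.7 +5.489 -0.313 = 772.876 ft.

772.9 ft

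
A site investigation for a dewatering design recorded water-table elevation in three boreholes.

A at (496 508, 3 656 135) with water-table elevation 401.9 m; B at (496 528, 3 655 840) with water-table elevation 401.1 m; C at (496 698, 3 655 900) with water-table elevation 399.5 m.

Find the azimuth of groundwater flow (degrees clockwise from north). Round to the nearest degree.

With h = a·x + b·y + c and A as origin, the differences give:
  20·a + (-295)·b = -0.8
  190·a + (-235)·b = -2.4
Eliminate b (×(-235) and ×(-295), subtract): 51350·a = -520.00 → a = ∂h/∂x = -0.01013
Back-substitute: b = ∂h/∂y = +0.002025.
Flow direction (−∇h) has components (+0.01013 E, -0.002025 N).
Azimuth = atan2(E, N) = atan2(+0.01013, -0.002025) = 101.3° ≈ 101°.

101°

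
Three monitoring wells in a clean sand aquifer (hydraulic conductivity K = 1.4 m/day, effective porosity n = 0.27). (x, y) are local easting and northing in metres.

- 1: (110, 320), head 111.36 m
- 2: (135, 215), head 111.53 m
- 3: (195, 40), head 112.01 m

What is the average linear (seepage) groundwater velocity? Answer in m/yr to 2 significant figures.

Taking 1 as reference: 2−1 = (25, -105, +0.17); 3−1 = (85, -280, +0.65).
Solve a·Δx + b·Δy = Δh: det = 25·(-280) − 85·(-105) = 1925.
∂h/∂x = [(+0.17)·(-280) − (+0.65)·(-105)] / 1925 = +0.01073
∂h/∂y = [25·(+0.65) − 85·(+0.17)] / 1925 = +0.0009351
|∇h| = √(0.01073² + 0.0009351²) = 0.01077
Seepage velocity v = K·i/n = 1.4 × 0.01077 / 0.27 = 0.05584 m/day = 20.4 m/yr.

20 m/yr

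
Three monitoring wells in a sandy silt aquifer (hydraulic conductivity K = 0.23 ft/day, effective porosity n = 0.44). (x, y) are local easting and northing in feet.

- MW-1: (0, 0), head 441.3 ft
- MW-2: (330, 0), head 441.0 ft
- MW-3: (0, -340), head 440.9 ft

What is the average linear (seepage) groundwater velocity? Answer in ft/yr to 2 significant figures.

∂h/∂x = (441.0 − 441.3) / (330 − 0) = -0.0009091
∂h/∂y = (440.9 − 441.3) / (-340 − 0) = +0.001176
|∇h| = √(-0.0009091² + 0.001176²) = 0.001486
Seepage velocity v = K·i/n = 0.23 × 0.001486 / 0.44 = 0.0007768 ft/day = 0.2837 ft/yr.

0.28 ft/yr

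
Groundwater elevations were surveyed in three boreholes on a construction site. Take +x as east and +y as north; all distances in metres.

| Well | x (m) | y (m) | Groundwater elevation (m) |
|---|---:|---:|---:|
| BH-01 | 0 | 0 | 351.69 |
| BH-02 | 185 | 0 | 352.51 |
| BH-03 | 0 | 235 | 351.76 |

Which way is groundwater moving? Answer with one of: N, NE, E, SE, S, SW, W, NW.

∂h/∂x = (352.51 − 351.69) / (185 − 0) = +0.004432
∂h/∂y = (351.76 − 351.69) / (235 − 0) = +0.0002979
Flow = −∇h = (-0.004432 east, -0.0002979 north), which points west.

W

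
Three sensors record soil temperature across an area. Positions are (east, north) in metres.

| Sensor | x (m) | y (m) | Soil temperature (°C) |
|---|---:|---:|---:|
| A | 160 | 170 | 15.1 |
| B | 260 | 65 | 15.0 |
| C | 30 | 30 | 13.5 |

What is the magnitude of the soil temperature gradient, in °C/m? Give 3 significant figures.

Taking A as reference: B−A = (100, -105, -0.1); C−A = (-130, -140, -1.6).
Determinant of the coordinate differences = 100·(-140) − (-130)·(-105) = -27650.
∂T/∂x = [(-0.1)·(-140) − (-1.6)·(-105)] / -27650 = +0.005570
∂T/∂y = [100·(-1.6) − (-130)·(-0.1)] / -27650 = +0.006257
|∇f| = √(0.005570² + 0.006257²) = 0.008377 °C/m

0.00838 °C/m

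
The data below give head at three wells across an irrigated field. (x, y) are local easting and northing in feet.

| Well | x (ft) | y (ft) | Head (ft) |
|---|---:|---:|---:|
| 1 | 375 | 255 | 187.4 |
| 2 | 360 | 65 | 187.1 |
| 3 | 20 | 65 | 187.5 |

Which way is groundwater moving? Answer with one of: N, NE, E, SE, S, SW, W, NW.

SE

Three-point gradient (reference 1): Δ to 2 = (-15, -190, -0.3), Δ to 3 = (-355, -190, +0.1).
∂h/∂x = -0.001176, ∂h/∂y = +0.001672 (det = -64600).
Flow = −∇h = (+0.001176 east, -0.001672 north), which points southeast.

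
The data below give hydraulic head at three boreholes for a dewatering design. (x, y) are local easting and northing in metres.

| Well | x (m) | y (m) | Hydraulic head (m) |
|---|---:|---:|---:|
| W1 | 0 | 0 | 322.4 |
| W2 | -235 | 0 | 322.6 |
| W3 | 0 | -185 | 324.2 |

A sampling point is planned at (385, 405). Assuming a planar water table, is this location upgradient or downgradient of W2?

∂h/∂x = (322.6 − 322.4) / (-235 − 0) = -0.0008511
∂h/∂y = (324.2 − 322.4) / (-185 − 0) = -0.009730
Head at (385, 405) = 322.4 + (-0.0008511)·(385) + (-0.009730)·(405) = 318.13 m.
That is lower than the 322.6 m at W2, so the point is downgradient.

downgradient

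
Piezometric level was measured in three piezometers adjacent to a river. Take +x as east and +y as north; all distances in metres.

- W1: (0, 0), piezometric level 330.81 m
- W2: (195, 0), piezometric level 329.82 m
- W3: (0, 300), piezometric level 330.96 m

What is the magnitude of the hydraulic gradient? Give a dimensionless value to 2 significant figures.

∂h/∂x = (329.82 − 330.81) / (195 − 0) = -0.005077
∂h/∂y = (330.96 − 330.81) / (300 − 0) = +0.0005000
|∇h| = √(-0.005077² + 0.0005000²) = 0.005102

0.0051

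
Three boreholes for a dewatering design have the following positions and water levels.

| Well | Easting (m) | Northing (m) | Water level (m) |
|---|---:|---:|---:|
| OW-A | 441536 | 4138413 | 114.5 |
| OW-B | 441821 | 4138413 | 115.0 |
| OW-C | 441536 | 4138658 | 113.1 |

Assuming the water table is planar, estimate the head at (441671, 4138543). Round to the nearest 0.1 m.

114.0 m

∂h/∂x = (115.0 − 114.5) / (441821 − 441536) = +0.001754
∂h/∂y = (113.1 − 114.5) / (4138658 − 4138413) = -0.005714
h(441671, 4138543) = 114.5 + (+0.001754)·(135) + (-0.005714)·(130) = 114.5 +0.237 -0.743 = 113.994 m.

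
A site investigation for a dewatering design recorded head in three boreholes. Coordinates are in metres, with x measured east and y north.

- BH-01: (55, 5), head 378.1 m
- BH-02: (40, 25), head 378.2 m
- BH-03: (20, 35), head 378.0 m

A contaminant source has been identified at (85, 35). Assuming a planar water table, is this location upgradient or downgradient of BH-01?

Three-point gradient (reference BH-01): Δ to BH-02 = (-15, 20, +0.1), Δ to BH-03 = (-35, 30, -0.1).
∂h/∂x = +0.02000, ∂h/∂y = +0.02000 (det = 250).
Head at (85, 35) = 378.1 + (+0.02000)·(30) + (+0.02000)·(30) = 379.30 m.
That is higher than the 378.1 m at BH-01, so the point is upgradient.

upgradient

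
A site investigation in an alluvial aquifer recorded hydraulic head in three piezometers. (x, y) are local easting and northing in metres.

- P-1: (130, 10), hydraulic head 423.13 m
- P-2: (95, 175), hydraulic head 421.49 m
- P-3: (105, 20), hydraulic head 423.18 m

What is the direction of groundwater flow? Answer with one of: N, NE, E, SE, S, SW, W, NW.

NE

Taking P-1 as reference: P-2−P-1 = (-35, 165, -1.64); P-3−P-1 = (-25, 10, +0.05).
Solve a·Δx + b·Δy = Δh: det = (-35)·10 − (-25)·165 = 3775.
∂h/∂x = [(-1.64)·10 − (+0.05)·165] / 3775 = -0.006530
∂h/∂y = [(-35)·(+0.05) − (-25)·(-1.64)] / 3775 = -0.01132
Flow = −∇h = (+0.006530 east, +0.01132 north), which points northeast.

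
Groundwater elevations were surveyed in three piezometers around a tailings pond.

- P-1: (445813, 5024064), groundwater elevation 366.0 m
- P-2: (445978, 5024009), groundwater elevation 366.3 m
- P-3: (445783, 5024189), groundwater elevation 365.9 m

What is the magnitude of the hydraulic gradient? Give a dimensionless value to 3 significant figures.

Differences from P-1: to P-2 (Δx, Δy, Δh) = (165, -55, +0.3); to P-3 = (-30, 125, -0.1).
Solve a·Δx + b·Δy = Δh: det = 165·125 − (-30)·(-55) = 18975.
∂h/∂x = [(+0.3)·125 − (-0.1)·(-55)] / 18975 = +0.001686
∂h/∂y = [165·(-0.1) − (-30)·(+0.3)] / 18975 = -0.0003953
|∇h| = √(0.001686² + -0.0003953²) = 0.001732

0.00173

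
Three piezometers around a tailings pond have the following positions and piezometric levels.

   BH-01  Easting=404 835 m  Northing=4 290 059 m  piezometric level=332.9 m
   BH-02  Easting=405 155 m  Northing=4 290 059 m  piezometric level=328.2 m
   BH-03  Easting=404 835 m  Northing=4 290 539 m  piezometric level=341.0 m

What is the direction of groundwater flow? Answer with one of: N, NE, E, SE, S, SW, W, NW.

∂h/∂x = (328.2 − 332.9) / (405155 − 404835) = -0.01469
∂h/∂y = (341.0 − 332.9) / (4290539 − 4290059) = +0.01688
Flow = −∇h = (+0.01469 east, -0.01688 north), which points southeast.

SE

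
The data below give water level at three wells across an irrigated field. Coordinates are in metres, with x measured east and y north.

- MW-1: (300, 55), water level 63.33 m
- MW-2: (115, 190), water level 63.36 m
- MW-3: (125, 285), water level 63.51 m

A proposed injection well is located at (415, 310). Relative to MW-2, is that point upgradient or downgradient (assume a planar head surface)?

Three-point gradient (reference MW-1): Δ to MW-2 = (-185, 135, +0.03), Δ to MW-3 = (-175, 230, +0.18).
∂h/∂x = +0.0009194, ∂h/∂y = +0.001482 (det = -18925).
Head at (415, 310) = 63.33 + (+0.0009194)·(115) + (+0.001482)·(255) = 63.81 m.
That is higher than the 63.36 m at MW-2, so the point is upgradient.

upgradient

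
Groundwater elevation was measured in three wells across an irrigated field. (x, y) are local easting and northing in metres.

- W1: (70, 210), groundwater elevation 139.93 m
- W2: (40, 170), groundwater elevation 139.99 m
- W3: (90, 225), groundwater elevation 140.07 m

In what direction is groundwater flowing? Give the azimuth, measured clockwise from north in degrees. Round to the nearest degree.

With h = a·x + b·y + c and W1 as origin, the differences give:
  (-30)·a + (-40)·b = +0.06
  20·a + 15·b = +0.14
Eliminate b (×15 and ×(-40), subtract): 350·a = 6.500 → a = ∂h/∂x = +0.01857
Back-substitute: b = ∂h/∂y = -0.01543.
Flow direction (−∇h) has components (-0.01857 E, +0.01543 N).
Azimuth = atan2(E, N) = atan2(-0.01857, +0.01543) = 309.7° ≈ 310°.

310°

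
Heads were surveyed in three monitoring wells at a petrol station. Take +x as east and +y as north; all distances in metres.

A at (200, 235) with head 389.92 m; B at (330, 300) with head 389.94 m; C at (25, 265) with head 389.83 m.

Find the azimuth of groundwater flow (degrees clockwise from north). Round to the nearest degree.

With h = a·x + b·y + c and A as origin, the differences give:
  130·a + 65·b = +0.02
  (-175)·a + 30·b = -0.09
Eliminate b (×30 and ×65, subtract): 15275·a = 6.450 → a = ∂h/∂x = +0.0004223
Back-substitute: b = ∂h/∂y = -0.0005368.
Flow direction (−∇h) has components (-0.0004223 E, +0.0005368 N).
Azimuth = atan2(E, N) = atan2(-0.0004223, +0.0005368) = 321.8° ≈ 322°.

322°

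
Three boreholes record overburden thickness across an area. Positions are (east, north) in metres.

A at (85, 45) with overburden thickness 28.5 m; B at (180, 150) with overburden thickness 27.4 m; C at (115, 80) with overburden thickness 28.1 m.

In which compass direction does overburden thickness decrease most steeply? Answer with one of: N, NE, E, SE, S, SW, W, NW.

NW

Differences from A: to B (Δx, Δy, Δh) = (95, 105, -1.1); to C = (30, 35, -0.4).
Determinant of the coordinate differences = 95·35 − 30·105 = 175.
∂d/∂x = [(-1.1)·35 − (-0.4)·105] / 175 = +0.02000
∂d/∂y = [95·(-0.4) − 30·(-1.1)] / 175 = -0.02857
Steepest decrease is along −∇f = (-0.02000 E, +0.02857 N) → northwest.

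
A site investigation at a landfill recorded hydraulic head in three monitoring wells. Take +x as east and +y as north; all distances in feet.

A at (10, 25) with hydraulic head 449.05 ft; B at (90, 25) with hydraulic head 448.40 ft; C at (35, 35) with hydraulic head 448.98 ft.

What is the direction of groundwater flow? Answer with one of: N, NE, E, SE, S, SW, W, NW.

Taking A as reference: B−A = (80, 0, -0.65); C−A = (25, 10, -0.07).
Solve a·Δx + b·Δy = Δh: det = 80·10 − 25·0 = 800.
∂h/∂x = [(-0.65)·10 − (-0.07)·0] / 800 = -0.008125
∂h/∂y = [80·(-0.07) − 25·(-0.65)] / 800 = +0.01331
Flow = −∇h = (+0.008125 east, -0.01331 north), which points southeast.

SE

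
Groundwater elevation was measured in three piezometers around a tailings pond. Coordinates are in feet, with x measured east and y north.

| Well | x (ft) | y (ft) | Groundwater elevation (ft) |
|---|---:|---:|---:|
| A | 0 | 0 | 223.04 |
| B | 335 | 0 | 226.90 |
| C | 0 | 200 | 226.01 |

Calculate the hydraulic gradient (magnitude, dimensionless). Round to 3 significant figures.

∂h/∂x = (226.90 − 223.04) / (335 − 0) = +0.01152
∂h/∂y = (226.01 − 223.04) / (200 − 0) = +0.01485
|∇h| = √(0.01152² + 0.01485²) = 0.01879

0.0188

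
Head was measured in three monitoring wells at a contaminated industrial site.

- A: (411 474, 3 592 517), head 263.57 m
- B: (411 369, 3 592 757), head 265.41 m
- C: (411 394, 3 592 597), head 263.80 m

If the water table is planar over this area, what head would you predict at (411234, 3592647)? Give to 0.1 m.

With h = a·x + b·y + c and A as origin, the differences give:
  (-105)·a + 240·b = +1.84
  (-80)·a + 80·b = +0.23
Eliminate b (×80 and ×240, subtract): 10800·a = 92.000 → a = ∂h/∂x = +0.008519
Back-substitute: b = ∂h/∂y = +0.01139.
h(411234, 3592647) = 263.57 + (+0.008519)·(-240) + (+0.01139)·(130) = 263.57 -2.044 +1.481 = 263.007 m.

263.0 m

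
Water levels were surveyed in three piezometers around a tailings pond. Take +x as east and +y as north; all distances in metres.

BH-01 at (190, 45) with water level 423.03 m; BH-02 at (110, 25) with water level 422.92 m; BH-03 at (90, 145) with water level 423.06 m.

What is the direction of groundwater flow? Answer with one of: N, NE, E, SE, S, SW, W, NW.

With h = a·x + b·y + c and BH-01 as origin, the differences give:
  (-80)·a + (-20)·b = -0.11
  (-100)·a + 100·b = +0.03
Eliminate b (×100 and ×(-20), subtract): -10000·a = -10.400 → a = ∂h/∂x = +0.001040
Back-substitute: b = ∂h/∂y = +0.001340.
Flow = −∇h = (-0.001040 east, -0.001340 north), which points southwest.

SW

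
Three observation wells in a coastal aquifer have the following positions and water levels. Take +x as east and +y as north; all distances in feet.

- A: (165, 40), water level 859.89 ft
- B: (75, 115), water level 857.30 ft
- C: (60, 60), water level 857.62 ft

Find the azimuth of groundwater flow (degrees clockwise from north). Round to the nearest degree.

300°

Three-point gradient (reference A): Δ to B = (-90, 75, -2.59), Δ to C = (-105, 20, -2.27).
∂h/∂x = +0.01950, ∂h/∂y = -0.01114 (det = 6075).
Flow direction (−∇h) has components (-0.01950 E, +0.01114 N).
Azimuth = atan2(E, N) = atan2(-0.01950, +0.01114) = 299.7° ≈ 300°.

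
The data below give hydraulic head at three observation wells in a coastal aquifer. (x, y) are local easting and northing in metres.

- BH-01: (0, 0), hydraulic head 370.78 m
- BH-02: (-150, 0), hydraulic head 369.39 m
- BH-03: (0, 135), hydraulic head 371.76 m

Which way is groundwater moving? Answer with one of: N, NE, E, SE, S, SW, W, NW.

SW

∂h/∂x = (369.39 − 370.78) / (-150 − 0) = +0.009267
∂h/∂y = (371.76 − 370.78) / (135 − 0) = +0.007259
Flow = −∇h = (-0.009267 east, -0.007259 north), which points southwest.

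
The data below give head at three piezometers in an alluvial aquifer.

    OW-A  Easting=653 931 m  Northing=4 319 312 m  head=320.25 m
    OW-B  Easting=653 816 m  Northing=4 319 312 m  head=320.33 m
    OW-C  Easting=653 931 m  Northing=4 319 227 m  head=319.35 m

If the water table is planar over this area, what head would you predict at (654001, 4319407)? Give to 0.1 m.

∂h/∂x = (320.33 − 320.25) / (653816 − 653931) = -0.0006957
∂h/∂y = (319.35 − 320.25) / (4319227 − 4319312) = +0.01059
h(654001, 4319407) = 320.25 + (-0.0006957)·(70) + (+0.01059)·(95) = 320.25 -0.049 +1.006 = 321.207 m.

321.2 m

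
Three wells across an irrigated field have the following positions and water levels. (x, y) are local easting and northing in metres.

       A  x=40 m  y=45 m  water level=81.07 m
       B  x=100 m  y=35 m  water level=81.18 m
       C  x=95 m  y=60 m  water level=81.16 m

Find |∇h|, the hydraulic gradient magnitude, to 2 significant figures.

0.0018

Differences from A: to B (Δx, Δy, Δh) = (60, -10, +0.11); to C = (55, 15, +0.09).
Solve a·Δx + b·Δy = Δh: det = 60·15 − 55·(-10) = 1450.
∂h/∂x = [(+0.11)·15 − (+0.09)·(-10)] / 1450 = +0.001759
∂h/∂y = [60·(+0.09) − 55·(+0.11)] / 1450 = -0.0004483
|∇h| = √(0.001759² + -0.0004483²) = 0.001815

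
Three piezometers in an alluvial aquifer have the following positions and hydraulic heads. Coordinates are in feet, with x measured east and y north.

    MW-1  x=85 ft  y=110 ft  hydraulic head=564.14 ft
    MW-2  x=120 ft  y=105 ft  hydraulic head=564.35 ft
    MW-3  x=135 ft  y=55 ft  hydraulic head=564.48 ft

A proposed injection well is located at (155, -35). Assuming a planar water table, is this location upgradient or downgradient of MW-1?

Taking MW-1 as reference: MW-2−MW-1 = (35, -5, +0.21); MW-3−MW-1 = (50, -55, +0.34).
Solve a·Δx + b·Δy = Δh: det = 35·(-55) − 50·(-5) = -1675.
∂h/∂x = [(+0.21)·(-55) − (+0.34)·(-5)] / -1675 = +0.005881
∂h/∂y = [35·(+0.34) − 50·(+0.21)] / -1675 = -0.0008358
Head at (155, -35) = 564.14 + (+0.005881)·(70) + (-0.0008358)·(-145) = 564.67 ft.
That is higher than the 564.14 ft at MW-1, so the point is upgradient.

upgradient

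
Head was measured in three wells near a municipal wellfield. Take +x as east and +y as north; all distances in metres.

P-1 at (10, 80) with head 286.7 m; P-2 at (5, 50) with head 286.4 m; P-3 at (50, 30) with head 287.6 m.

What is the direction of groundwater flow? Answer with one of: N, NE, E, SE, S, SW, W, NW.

W

Taking P-1 as reference: P-2−P-1 = (-5, -30, -0.3); P-3−P-1 = (40, -50, +0.9).
Solve a·Δx + b·Δy = Δh: det = (-5)·(-50) − 40·(-30) = 1450.
∂h/∂x = [(-0.3)·(-50) − (+0.9)·(-30)] / 1450 = +0.02897
∂h/∂y = [(-5)·(+0.9) − 40·(-0.3)] / 1450 = +0.005172
Flow = −∇h = (-0.02897 east, -0.005172 north), which points west.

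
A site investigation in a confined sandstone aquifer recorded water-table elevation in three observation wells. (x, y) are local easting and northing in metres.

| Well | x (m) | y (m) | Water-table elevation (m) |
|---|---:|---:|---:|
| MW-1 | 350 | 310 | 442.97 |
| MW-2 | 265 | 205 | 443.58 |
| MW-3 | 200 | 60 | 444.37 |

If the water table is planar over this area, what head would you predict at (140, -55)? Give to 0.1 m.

Differences from MW-1: to MW-2 (Δx, Δy, Δh) = (-85, -105, +0.61); to MW-3 = (-150, -250, +1.40).
Solve a·Δx + b·Δy = Δh: det = (-85)·(-250) − (-150)·(-105) = 5500.
∂h/∂x = [(+0.61)·(-250) − (+1.40)·(-105)] / 5500 = -0.0010000
∂h/∂y = [(-85)·(+1.40) − (-150)·(+0.61)] / 5500 = -0.005000
h(140, -55) = 442.97 + (-0.0010000)·(-210) + (-0.005000)·(-365) = 442.97 +0.210 +1.825 = 445.005 m.

445.0 m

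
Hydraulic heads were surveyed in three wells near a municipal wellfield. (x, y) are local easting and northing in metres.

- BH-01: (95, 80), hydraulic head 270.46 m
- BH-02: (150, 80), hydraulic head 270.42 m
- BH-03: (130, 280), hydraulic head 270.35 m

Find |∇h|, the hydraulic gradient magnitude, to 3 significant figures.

With h = a·x + b·y + c and BH-01 as origin, the differences give:
  55·a + 0·b = -0.04
  35·a + 200·b = -0.11
Eliminate b (×200 and ×0, subtract): 11000·a = -8.000 → a = ∂h/∂x = -0.0007273
Back-substitute: b = ∂h/∂y = -0.0004227.
|∇h| = √(-0.0007273² + -0.0004227²) = 0.0008412

0.000841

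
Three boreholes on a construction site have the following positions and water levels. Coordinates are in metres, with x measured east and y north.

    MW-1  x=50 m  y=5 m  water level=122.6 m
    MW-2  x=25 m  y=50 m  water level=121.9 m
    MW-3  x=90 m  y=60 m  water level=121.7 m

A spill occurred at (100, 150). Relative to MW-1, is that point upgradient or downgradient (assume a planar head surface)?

Taking MW-1 as reference: MW-2−MW-1 = (-25, 45, -0.7); MW-3−MW-1 = (40, 55, -0.9).
Solve a·Δx + b·Δy = Δh: det = (-25)·55 − 40·45 = -3175.
∂h/∂x = [(-0.7)·55 − (-0.9)·45] / -3175 = -0.0006299
∂h/∂y = [(-25)·(-0.9) − 40·(-0.7)] / -3175 = -0.01591
Head at (100, 150) = 122.6 + (-0.0006299)·(50) + (-0.01591)·(145) = 120.26 m.
That is lower than the 122.6 m at MW-1, so the point is downgradient.

downgradient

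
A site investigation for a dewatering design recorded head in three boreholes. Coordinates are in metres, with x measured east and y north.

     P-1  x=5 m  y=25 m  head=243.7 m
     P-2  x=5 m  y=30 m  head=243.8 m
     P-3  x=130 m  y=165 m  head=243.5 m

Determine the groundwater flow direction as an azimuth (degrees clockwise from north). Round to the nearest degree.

Taking P-1 as reference: P-2−P-1 = (0, 5, +0.1); P-3−P-1 = (125, 140, -0.2).
Determinant of the coordinate differences = 0·140 − 125·5 = -625.
∂h/∂x = [(+0.1)·140 − (-0.2)·5] / -625 = -0.02400
∂h/∂y = [0·(-0.2) − 125·(+0.1)] / -625 = +0.02000
Flow direction (−∇h) has components (+0.02400 E, -0.02000 N).
Azimuth = atan2(E, N) = atan2(+0.02400, -0.02000) = 129.8° ≈ 130°.

130°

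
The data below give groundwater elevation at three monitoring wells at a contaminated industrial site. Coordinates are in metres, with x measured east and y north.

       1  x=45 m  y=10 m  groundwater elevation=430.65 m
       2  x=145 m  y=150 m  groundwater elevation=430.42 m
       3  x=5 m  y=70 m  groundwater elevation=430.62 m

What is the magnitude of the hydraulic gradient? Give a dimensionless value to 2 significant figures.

0.0013

Differences from 1: to 2 (Δx, Δy, Δh) = (100, 140, -0.23); to 3 = (-40, 60, -0.03).
Solve a·Δx + b·Δy = Δh: det = 100·60 − (-40)·140 = 11600.
∂h/∂x = [(-0.23)·60 − (-0.03)·140] / 11600 = -0.0008276
∂h/∂y = [100·(-0.03) − (-40)·(-0.23)] / 11600 = -0.001052
|∇h| = √(-0.0008276² + -0.001052²) = 0.001339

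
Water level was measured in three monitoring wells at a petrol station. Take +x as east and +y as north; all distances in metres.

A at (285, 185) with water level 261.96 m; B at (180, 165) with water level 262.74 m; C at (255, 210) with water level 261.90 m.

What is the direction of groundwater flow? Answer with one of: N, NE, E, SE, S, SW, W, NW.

Differences from A: to B (Δx, Δy, Δh) = (-105, -20, +0.78); to C = (-30, 25, -0.06).
Solve a·Δx + b·Δy = Δh: det = (-105)·25 − (-30)·(-20) = -3225.
∂h/∂x = [(+0.78)·25 − (-0.06)·(-20)] / -3225 = -0.005674
∂h/∂y = [(-105)·(-0.06) − (-30)·(+0.78)] / -3225 = -0.009209
Flow = −∇h = (+0.005674 east, +0.009209 north), which points northeast.

NE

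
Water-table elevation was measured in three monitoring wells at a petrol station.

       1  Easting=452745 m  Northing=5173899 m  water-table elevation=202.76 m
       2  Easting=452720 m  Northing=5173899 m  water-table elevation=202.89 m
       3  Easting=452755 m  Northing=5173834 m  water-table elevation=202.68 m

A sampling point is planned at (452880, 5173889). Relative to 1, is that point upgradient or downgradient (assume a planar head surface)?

downgradient

Taking 1 as reference: 2−1 = (-25, 0, +0.13); 3−1 = (10, -65, -0.08).
Determinant of the coordinate differences = (-25)·(-65) − 10·0 = 1625.
∂h/∂x = [(+0.13)·(-65) − (-0.08)·0] / 1625 = -0.005200
∂h/∂y = [(-25)·(-0.08) − 10·(+0.13)] / 1625 = +0.0004308
Head at (452880, 5173889) = 202.76 + (-0.005200)·(135) + (+0.0004308)·(-10) = 202.05 m.
That is lower than the 202.76 m at 1, so the point is downgradient.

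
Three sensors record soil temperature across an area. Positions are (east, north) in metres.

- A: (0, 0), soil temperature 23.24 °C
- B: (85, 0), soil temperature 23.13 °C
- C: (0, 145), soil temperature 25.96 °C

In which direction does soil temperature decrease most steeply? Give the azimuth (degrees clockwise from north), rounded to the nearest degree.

∂T/∂x = (23.13 − 23.24) / (85 − 0) = -0.001294
∂T/∂y = (25.96 − 23.24) / (145 − 0) = +0.01876
Steepest decrease is along −∇f: components (+0.001294 E, -0.01876 N).
Azimuth = atan2(+0.001294, -0.01876) = 176.1° ≈ 176°.

176°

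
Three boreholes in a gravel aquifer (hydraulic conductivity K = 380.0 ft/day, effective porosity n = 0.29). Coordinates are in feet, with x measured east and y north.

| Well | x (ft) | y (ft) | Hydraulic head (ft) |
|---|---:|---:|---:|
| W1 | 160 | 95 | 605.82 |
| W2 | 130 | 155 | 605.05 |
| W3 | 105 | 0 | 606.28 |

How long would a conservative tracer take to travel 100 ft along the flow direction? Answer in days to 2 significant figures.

With h = a·x + b·y + c and W1 as origin, the differences give:
  (-30)·a + 60·b = -0.77
  (-55)·a + (-95)·b = +0.46
Eliminate b (×(-95) and ×60, subtract): 6150·a = 45.550 → a = ∂h/∂x = +0.007407
Back-substitute: b = ∂h/∂y = -0.009130.
|∇h| = √(0.007407² + -0.009130²) = 0.01176
Seepage velocity v = K·i/n = 380.0 × 0.01176 / 0.29 = 15.41 ft/day.
t = 100 / 15.41 = 6.489 days.

6.5 days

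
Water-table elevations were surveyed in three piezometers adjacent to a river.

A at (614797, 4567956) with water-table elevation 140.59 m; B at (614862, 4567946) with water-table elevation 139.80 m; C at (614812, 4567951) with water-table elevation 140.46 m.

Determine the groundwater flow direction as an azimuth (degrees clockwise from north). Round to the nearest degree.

Taking A as reference: B−A = (65, -10, -0.79); C−A = (15, -5, -0.13).
Determinant of the coordinate differences = 65·(-5) − 15·(-10) = -175.
∂h/∂x = [(-0.79)·(-5) − (-0.13)·(-10)] / -175 = -0.01514
∂h/∂y = [65·(-0.13) − 15·(-0.79)] / -175 = -0.01943
Flow direction (−∇h) has components (+0.01514 E, +0.01943 N).
Azimuth = atan2(E, N) = atan2(+0.01514, +0.01943) = 37.9° ≈ 038°.

038°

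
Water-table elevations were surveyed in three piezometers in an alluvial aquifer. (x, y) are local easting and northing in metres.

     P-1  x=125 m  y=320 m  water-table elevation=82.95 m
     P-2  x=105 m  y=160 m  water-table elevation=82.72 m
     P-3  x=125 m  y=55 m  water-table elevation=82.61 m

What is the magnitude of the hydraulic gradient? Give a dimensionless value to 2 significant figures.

0.0018

Taking P-1 as reference: P-2−P-1 = (-20, -160, -0.23); P-3−P-1 = (0, -265, -0.34).
Determinant of the coordinate differences = (-20)·(-265) − 0·(-160) = 5300.
∂h/∂x = [(-0.23)·(-265) − (-0.34)·(-160)] / 5300 = +0.001236
∂h/∂y = [(-20)·(-0.34) − 0·(-0.23)] / 5300 = +0.001283
|∇h| = √(0.001236² + 0.001283²) = 0.001782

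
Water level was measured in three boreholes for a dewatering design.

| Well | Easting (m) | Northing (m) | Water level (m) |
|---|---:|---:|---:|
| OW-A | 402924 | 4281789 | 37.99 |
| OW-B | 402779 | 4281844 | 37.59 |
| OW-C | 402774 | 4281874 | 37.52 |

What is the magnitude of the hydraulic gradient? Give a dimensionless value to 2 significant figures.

0.0028

With h = a·x + b·y + c and OW-A as origin, the differences give:
  (-145)·a + 55·b = -0.40
  (-150)·a + 85·b = -0.47
Eliminate b (×85 and ×55, subtract): -4075·a = -8.150 → a = ∂h/∂x = +0.002000
Back-substitute: b = ∂h/∂y = -0.002000.
|∇h| = √(0.002000² + -0.002000²) = 0.002828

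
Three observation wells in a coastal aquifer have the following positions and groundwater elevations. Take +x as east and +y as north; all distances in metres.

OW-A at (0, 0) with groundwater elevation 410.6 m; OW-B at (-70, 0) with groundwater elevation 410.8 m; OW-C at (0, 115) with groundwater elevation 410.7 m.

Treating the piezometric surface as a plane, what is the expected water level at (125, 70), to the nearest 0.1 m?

∂h/∂x = (410.8 − 410.6) / (-70 − 0) = -0.002857
∂h/∂y = (410.7 − 410.6) / (115 − 0) = +0.0008696
h(125, 70) = 410.6 + (-0.002857)·(125) + (+0.0008696)·(70) = 410.6 -0.357 +0.061 = 410.304 m.

410.3 m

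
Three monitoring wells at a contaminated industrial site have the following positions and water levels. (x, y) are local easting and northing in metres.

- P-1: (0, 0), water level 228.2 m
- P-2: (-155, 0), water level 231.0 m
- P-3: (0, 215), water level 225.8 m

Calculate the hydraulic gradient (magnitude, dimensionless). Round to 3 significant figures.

0.0212

∂h/∂x = (231.0 − 228.2) / (-155 − 0) = -0.01806
∂h/∂y = (225.8 − 228.2) / (215 − 0) = -0.01116
|∇h| = √(-0.01806² + -0.01116²) = 0.02123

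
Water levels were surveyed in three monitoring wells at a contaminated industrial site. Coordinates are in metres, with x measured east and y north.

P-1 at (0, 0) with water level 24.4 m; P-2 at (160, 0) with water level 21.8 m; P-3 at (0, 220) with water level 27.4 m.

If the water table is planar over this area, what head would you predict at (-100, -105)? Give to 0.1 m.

24.6 m

∂h/∂x = (21.8 − 24.4) / (160 − 0) = -0.01625
∂h/∂y = (27.4 − 24.4) / (220 − 0) = +0.01364
h(-100, -105) = 24.4 + (-0.01625)·(-100) + (+0.01364)·(-105) = 24.4 +1.625 -1.432 = 24.593 m.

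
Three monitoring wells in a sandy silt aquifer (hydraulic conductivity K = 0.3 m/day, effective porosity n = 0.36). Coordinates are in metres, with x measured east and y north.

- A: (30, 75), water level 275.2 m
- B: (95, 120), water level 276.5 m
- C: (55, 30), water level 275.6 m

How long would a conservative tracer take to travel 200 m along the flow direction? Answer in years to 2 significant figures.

Three-point gradient (reference A): Δ to B = (65, 45, +1.3), Δ to C = (25, -45, +0.4).
∂h/∂x = +0.01889, ∂h/∂y = +0.001605 (det = -4050).
|∇h| = √(0.01889² + 0.001605²) = 0.01896
Seepage velocity v = K·i/n = 0.3 × 0.01896 / 0.36 = 0.0158 m/day.
t = 200 / 0.0158 = 1.266e+04 days = 34.7 years.

35 years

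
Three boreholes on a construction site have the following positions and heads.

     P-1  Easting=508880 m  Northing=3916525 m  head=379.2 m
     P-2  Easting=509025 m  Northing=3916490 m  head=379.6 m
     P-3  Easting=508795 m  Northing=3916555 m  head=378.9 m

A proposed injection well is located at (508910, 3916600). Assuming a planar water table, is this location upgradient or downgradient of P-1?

Taking P-1 as reference: P-2−P-1 = (145, -35, +0.4); P-3−P-1 = (-85, 30, -0.3).
Determinant of the coordinate differences = 145·30 − (-85)·(-35) = 1375.
∂h/∂x = [(+0.4)·30 − (-0.3)·(-35)] / 1375 = +0.001091
∂h/∂y = [145·(-0.3) − (-85)·(+0.4)] / 1375 = -0.006909
Head at (508910, 3916600) = 379.2 + (+0.001091)·(30) + (-0.006909)·(75) = 378.71 m.
That is lower than the 379.2 m at P-1, so the point is downgradient.

downgradient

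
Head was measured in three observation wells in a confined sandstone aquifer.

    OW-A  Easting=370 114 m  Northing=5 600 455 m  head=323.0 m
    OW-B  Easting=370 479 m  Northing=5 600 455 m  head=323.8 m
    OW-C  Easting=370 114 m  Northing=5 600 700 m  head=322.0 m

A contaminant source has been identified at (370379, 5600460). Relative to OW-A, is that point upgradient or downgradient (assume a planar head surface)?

∂h/∂x = (323.8 − 323.0) / (370479 − 370114) = +0.002192
∂h/∂y = (322.0 − 323.0) / (5600700 − 5600455) = -0.004082
Head at (370379, 5600460) = 323.0 + (+0.002192)·(265) + (-0.004082)·(5) = 323.56 m.
That is higher than the 323.0 m at OW-A, so the point is upgradient.

upgradient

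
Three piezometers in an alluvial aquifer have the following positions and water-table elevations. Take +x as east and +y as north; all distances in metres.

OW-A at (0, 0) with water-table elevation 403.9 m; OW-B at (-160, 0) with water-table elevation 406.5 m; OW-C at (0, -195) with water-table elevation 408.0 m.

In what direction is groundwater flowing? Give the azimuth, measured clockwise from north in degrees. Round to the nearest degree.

038°

∂h/∂x = (406.5 − 403.9) / (-160 − 0) = -0.01625
∂h/∂y = (408.0 − 403.9) / (-195 − 0) = -0.02103
Flow direction (−∇h) has components (+0.01625 E, +0.02103 N).
Azimuth = atan2(E, N) = atan2(+0.01625, +0.02103) = 37.7° ≈ 038°.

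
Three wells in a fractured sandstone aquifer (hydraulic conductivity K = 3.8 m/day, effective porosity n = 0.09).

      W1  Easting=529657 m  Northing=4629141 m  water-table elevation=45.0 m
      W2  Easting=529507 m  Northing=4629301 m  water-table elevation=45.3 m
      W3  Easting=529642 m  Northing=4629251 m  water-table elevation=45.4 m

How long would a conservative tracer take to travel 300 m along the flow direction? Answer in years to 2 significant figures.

4.3 years

Differences from W1: to W2 (Δx, Δy, Δh) = (-150, 160, +0.3); to W3 = (-15, 110, +0.4).
Determinant of the coordinate differences = (-150)·110 − (-15)·160 = -14100.
∂h/∂x = [(+0.3)·110 − (+0.4)·160] / -14100 = +0.002199
∂h/∂y = [(-150)·(+0.4) − (-15)·(+0.3)] / -14100 = +0.003936
|∇h| = √(0.002199² + 0.003936²) = 0.004509
Seepage velocity v = K·i/n = 3.8 × 0.004509 / 0.09 = 0.1904 m/day.
t = 300 / 0.1904 = 1576 days = 4.31 years.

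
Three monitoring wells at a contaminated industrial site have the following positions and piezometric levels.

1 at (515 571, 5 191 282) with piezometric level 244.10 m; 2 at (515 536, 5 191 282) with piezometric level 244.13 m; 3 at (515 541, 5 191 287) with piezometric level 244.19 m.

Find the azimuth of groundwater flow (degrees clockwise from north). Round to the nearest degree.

Taking 1 as reference: 2−1 = (-35, 0, +0.03); 3−1 = (-30, 5, +0.09).
Solve a·Δx + b·Δy = Δh: det = (-35)·5 − (-30)·0 = -175.
∂h/∂x = [(+0.03)·5 − (+0.09)·0] / -175 = -0.0008571
∂h/∂y = [(-35)·(+0.09) − (-30)·(+0.03)] / -175 = +0.01286
Flow direction (−∇h) has components (+0.0008571 E, -0.01286 N).
Azimuth = atan2(E, N) = atan2(+0.0008571, -0.01286) = 176.2° ≈ 176°.

176°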